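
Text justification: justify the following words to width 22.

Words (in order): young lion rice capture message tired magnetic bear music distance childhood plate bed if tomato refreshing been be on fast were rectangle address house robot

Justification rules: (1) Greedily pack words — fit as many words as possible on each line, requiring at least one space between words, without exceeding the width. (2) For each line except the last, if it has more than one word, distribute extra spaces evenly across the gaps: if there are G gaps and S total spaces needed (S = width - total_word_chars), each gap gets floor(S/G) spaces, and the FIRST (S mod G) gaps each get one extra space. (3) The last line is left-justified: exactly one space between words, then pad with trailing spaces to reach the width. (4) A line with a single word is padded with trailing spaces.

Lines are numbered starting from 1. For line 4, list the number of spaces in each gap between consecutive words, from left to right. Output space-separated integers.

Line 1: ['young', 'lion', 'rice'] (min_width=15, slack=7)
Line 2: ['capture', 'message', 'tired'] (min_width=21, slack=1)
Line 3: ['magnetic', 'bear', 'music'] (min_width=19, slack=3)
Line 4: ['distance', 'childhood'] (min_width=18, slack=4)
Line 5: ['plate', 'bed', 'if', 'tomato'] (min_width=19, slack=3)
Line 6: ['refreshing', 'been', 'be', 'on'] (min_width=21, slack=1)
Line 7: ['fast', 'were', 'rectangle'] (min_width=19, slack=3)
Line 8: ['address', 'house', 'robot'] (min_width=19, slack=3)

Answer: 5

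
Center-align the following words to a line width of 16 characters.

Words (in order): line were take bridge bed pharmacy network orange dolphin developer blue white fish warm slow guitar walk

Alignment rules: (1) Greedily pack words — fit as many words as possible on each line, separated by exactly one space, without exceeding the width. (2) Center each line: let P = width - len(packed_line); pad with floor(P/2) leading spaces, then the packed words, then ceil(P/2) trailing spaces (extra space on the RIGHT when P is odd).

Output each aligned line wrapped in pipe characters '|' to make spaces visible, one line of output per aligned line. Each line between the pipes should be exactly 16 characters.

Answer: | line were take |
|   bridge bed   |
|pharmacy network|
| orange dolphin |
| developer blue |
|white fish warm |
|slow guitar walk|

Derivation:
Line 1: ['line', 'were', 'take'] (min_width=14, slack=2)
Line 2: ['bridge', 'bed'] (min_width=10, slack=6)
Line 3: ['pharmacy', 'network'] (min_width=16, slack=0)
Line 4: ['orange', 'dolphin'] (min_width=14, slack=2)
Line 5: ['developer', 'blue'] (min_width=14, slack=2)
Line 6: ['white', 'fish', 'warm'] (min_width=15, slack=1)
Line 7: ['slow', 'guitar', 'walk'] (min_width=16, slack=0)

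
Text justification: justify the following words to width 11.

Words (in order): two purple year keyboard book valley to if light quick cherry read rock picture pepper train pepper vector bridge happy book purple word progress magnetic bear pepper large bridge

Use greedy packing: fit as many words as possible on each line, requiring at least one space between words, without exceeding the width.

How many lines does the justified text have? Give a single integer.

Answer: 21

Derivation:
Line 1: ['two', 'purple'] (min_width=10, slack=1)
Line 2: ['year'] (min_width=4, slack=7)
Line 3: ['keyboard'] (min_width=8, slack=3)
Line 4: ['book', 'valley'] (min_width=11, slack=0)
Line 5: ['to', 'if', 'light'] (min_width=11, slack=0)
Line 6: ['quick'] (min_width=5, slack=6)
Line 7: ['cherry', 'read'] (min_width=11, slack=0)
Line 8: ['rock'] (min_width=4, slack=7)
Line 9: ['picture'] (min_width=7, slack=4)
Line 10: ['pepper'] (min_width=6, slack=5)
Line 11: ['train'] (min_width=5, slack=6)
Line 12: ['pepper'] (min_width=6, slack=5)
Line 13: ['vector'] (min_width=6, slack=5)
Line 14: ['bridge'] (min_width=6, slack=5)
Line 15: ['happy', 'book'] (min_width=10, slack=1)
Line 16: ['purple', 'word'] (min_width=11, slack=0)
Line 17: ['progress'] (min_width=8, slack=3)
Line 18: ['magnetic'] (min_width=8, slack=3)
Line 19: ['bear', 'pepper'] (min_width=11, slack=0)
Line 20: ['large'] (min_width=5, slack=6)
Line 21: ['bridge'] (min_width=6, slack=5)
Total lines: 21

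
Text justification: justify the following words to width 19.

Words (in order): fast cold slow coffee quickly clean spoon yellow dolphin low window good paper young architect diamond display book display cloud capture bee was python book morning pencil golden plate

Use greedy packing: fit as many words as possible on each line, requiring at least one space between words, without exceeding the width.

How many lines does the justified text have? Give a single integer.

Line 1: ['fast', 'cold', 'slow'] (min_width=14, slack=5)
Line 2: ['coffee', 'quickly'] (min_width=14, slack=5)
Line 3: ['clean', 'spoon', 'yellow'] (min_width=18, slack=1)
Line 4: ['dolphin', 'low', 'window'] (min_width=18, slack=1)
Line 5: ['good', 'paper', 'young'] (min_width=16, slack=3)
Line 6: ['architect', 'diamond'] (min_width=17, slack=2)
Line 7: ['display', 'book'] (min_width=12, slack=7)
Line 8: ['display', 'cloud'] (min_width=13, slack=6)
Line 9: ['capture', 'bee', 'was'] (min_width=15, slack=4)
Line 10: ['python', 'book', 'morning'] (min_width=19, slack=0)
Line 11: ['pencil', 'golden', 'plate'] (min_width=19, slack=0)
Total lines: 11

Answer: 11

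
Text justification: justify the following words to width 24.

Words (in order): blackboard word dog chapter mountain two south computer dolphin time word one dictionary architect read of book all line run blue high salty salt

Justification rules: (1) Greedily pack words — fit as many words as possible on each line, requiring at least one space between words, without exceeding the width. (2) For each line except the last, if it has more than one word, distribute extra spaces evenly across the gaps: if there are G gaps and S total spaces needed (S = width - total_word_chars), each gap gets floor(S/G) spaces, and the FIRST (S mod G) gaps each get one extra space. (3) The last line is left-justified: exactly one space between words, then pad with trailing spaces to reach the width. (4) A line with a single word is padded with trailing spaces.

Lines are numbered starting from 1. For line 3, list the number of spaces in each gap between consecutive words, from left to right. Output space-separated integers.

Line 1: ['blackboard', 'word', 'dog'] (min_width=19, slack=5)
Line 2: ['chapter', 'mountain', 'two'] (min_width=20, slack=4)
Line 3: ['south', 'computer', 'dolphin'] (min_width=22, slack=2)
Line 4: ['time', 'word', 'one', 'dictionary'] (min_width=24, slack=0)
Line 5: ['architect', 'read', 'of', 'book'] (min_width=22, slack=2)
Line 6: ['all', 'line', 'run', 'blue', 'high'] (min_width=22, slack=2)
Line 7: ['salty', 'salt'] (min_width=10, slack=14)

Answer: 2 2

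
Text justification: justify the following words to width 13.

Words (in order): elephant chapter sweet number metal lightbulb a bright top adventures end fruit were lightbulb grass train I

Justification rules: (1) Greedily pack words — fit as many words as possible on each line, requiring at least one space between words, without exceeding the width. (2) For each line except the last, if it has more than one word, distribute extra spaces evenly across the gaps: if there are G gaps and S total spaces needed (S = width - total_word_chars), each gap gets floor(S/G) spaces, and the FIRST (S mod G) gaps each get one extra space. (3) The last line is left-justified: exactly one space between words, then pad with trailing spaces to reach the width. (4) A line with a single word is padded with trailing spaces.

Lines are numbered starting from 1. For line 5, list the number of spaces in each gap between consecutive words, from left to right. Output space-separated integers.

Line 1: ['elephant'] (min_width=8, slack=5)
Line 2: ['chapter', 'sweet'] (min_width=13, slack=0)
Line 3: ['number', 'metal'] (min_width=12, slack=1)
Line 4: ['lightbulb', 'a'] (min_width=11, slack=2)
Line 5: ['bright', 'top'] (min_width=10, slack=3)
Line 6: ['adventures'] (min_width=10, slack=3)
Line 7: ['end', 'fruit'] (min_width=9, slack=4)
Line 8: ['were'] (min_width=4, slack=9)
Line 9: ['lightbulb'] (min_width=9, slack=4)
Line 10: ['grass', 'train', 'I'] (min_width=13, slack=0)

Answer: 4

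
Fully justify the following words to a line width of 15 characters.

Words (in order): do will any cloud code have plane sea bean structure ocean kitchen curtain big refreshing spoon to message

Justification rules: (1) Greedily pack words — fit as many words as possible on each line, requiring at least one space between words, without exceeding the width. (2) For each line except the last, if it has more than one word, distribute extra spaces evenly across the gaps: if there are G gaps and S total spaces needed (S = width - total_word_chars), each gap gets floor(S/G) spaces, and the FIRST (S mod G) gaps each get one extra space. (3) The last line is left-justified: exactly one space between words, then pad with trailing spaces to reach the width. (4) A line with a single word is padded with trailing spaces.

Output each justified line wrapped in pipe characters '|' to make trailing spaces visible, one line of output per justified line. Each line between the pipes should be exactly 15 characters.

Answer: |do   will   any|
|cloud code have|
|plane  sea bean|
|structure ocean|
|kitchen curtain|
|big  refreshing|
|spoon        to|
|message        |

Derivation:
Line 1: ['do', 'will', 'any'] (min_width=11, slack=4)
Line 2: ['cloud', 'code', 'have'] (min_width=15, slack=0)
Line 3: ['plane', 'sea', 'bean'] (min_width=14, slack=1)
Line 4: ['structure', 'ocean'] (min_width=15, slack=0)
Line 5: ['kitchen', 'curtain'] (min_width=15, slack=0)
Line 6: ['big', 'refreshing'] (min_width=14, slack=1)
Line 7: ['spoon', 'to'] (min_width=8, slack=7)
Line 8: ['message'] (min_width=7, slack=8)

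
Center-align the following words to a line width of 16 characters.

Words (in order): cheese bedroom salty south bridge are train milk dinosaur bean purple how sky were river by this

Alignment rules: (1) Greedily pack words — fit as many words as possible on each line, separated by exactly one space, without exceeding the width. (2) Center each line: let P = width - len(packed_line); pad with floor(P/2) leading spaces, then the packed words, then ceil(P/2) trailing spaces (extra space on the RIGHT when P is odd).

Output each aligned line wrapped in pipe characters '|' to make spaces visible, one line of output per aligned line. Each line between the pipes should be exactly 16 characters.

Answer: | cheese bedroom |
|  salty south   |
|bridge are train|
| milk dinosaur  |
|bean purple how |
| sky were river |
|    by this     |

Derivation:
Line 1: ['cheese', 'bedroom'] (min_width=14, slack=2)
Line 2: ['salty', 'south'] (min_width=11, slack=5)
Line 3: ['bridge', 'are', 'train'] (min_width=16, slack=0)
Line 4: ['milk', 'dinosaur'] (min_width=13, slack=3)
Line 5: ['bean', 'purple', 'how'] (min_width=15, slack=1)
Line 6: ['sky', 'were', 'river'] (min_width=14, slack=2)
Line 7: ['by', 'this'] (min_width=7, slack=9)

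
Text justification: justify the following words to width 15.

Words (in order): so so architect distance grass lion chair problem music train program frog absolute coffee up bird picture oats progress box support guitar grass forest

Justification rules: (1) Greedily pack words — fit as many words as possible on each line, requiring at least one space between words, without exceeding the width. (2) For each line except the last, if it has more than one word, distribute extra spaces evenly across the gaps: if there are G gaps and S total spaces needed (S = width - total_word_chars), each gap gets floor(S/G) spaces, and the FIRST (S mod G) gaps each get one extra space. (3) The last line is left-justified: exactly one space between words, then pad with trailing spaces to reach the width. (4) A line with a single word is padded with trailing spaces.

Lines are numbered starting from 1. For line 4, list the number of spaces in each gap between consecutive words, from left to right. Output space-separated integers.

Line 1: ['so', 'so', 'architect'] (min_width=15, slack=0)
Line 2: ['distance', 'grass'] (min_width=14, slack=1)
Line 3: ['lion', 'chair'] (min_width=10, slack=5)
Line 4: ['problem', 'music'] (min_width=13, slack=2)
Line 5: ['train', 'program'] (min_width=13, slack=2)
Line 6: ['frog', 'absolute'] (min_width=13, slack=2)
Line 7: ['coffee', 'up', 'bird'] (min_width=14, slack=1)
Line 8: ['picture', 'oats'] (min_width=12, slack=3)
Line 9: ['progress', 'box'] (min_width=12, slack=3)
Line 10: ['support', 'guitar'] (min_width=14, slack=1)
Line 11: ['grass', 'forest'] (min_width=12, slack=3)

Answer: 3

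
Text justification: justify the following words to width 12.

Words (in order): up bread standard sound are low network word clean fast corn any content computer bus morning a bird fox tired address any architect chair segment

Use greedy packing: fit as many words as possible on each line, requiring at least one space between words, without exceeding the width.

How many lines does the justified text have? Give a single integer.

Answer: 15

Derivation:
Line 1: ['up', 'bread'] (min_width=8, slack=4)
Line 2: ['standard'] (min_width=8, slack=4)
Line 3: ['sound', 'are'] (min_width=9, slack=3)
Line 4: ['low', 'network'] (min_width=11, slack=1)
Line 5: ['word', 'clean'] (min_width=10, slack=2)
Line 6: ['fast', 'corn'] (min_width=9, slack=3)
Line 7: ['any', 'content'] (min_width=11, slack=1)
Line 8: ['computer', 'bus'] (min_width=12, slack=0)
Line 9: ['morning', 'a'] (min_width=9, slack=3)
Line 10: ['bird', 'fox'] (min_width=8, slack=4)
Line 11: ['tired'] (min_width=5, slack=7)
Line 12: ['address', 'any'] (min_width=11, slack=1)
Line 13: ['architect'] (min_width=9, slack=3)
Line 14: ['chair'] (min_width=5, slack=7)
Line 15: ['segment'] (min_width=7, slack=5)
Total lines: 15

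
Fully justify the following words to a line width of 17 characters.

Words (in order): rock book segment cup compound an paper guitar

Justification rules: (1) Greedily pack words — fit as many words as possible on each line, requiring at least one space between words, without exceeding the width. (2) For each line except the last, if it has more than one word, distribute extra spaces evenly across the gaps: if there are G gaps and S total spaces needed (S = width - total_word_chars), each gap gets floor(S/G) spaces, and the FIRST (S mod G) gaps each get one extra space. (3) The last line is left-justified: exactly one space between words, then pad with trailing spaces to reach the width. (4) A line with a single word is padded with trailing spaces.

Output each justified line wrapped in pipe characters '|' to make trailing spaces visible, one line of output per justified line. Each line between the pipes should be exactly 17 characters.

Line 1: ['rock', 'book', 'segment'] (min_width=17, slack=0)
Line 2: ['cup', 'compound', 'an'] (min_width=15, slack=2)
Line 3: ['paper', 'guitar'] (min_width=12, slack=5)

Answer: |rock book segment|
|cup  compound  an|
|paper guitar     |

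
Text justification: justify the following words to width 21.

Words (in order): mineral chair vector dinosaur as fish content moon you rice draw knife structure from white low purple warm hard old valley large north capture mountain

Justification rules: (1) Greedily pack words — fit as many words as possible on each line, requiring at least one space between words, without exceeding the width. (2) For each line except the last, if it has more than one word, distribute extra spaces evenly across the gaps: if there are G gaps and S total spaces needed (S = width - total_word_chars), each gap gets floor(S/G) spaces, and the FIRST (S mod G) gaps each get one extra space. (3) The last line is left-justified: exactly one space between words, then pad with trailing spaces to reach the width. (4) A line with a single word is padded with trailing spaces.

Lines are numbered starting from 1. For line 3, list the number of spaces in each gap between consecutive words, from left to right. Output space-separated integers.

Answer: 1 1 1

Derivation:
Line 1: ['mineral', 'chair', 'vector'] (min_width=20, slack=1)
Line 2: ['dinosaur', 'as', 'fish'] (min_width=16, slack=5)
Line 3: ['content', 'moon', 'you', 'rice'] (min_width=21, slack=0)
Line 4: ['draw', 'knife', 'structure'] (min_width=20, slack=1)
Line 5: ['from', 'white', 'low', 'purple'] (min_width=21, slack=0)
Line 6: ['warm', 'hard', 'old', 'valley'] (min_width=20, slack=1)
Line 7: ['large', 'north', 'capture'] (min_width=19, slack=2)
Line 8: ['mountain'] (min_width=8, slack=13)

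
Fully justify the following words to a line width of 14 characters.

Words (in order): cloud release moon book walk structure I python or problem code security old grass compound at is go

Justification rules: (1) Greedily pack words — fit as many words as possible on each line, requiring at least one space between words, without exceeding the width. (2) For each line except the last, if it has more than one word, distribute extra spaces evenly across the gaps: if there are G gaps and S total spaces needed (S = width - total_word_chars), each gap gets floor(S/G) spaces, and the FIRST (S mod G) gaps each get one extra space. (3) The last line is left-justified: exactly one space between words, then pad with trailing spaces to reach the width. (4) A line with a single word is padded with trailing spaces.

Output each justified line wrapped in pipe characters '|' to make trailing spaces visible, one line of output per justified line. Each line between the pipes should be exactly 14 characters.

Line 1: ['cloud', 'release'] (min_width=13, slack=1)
Line 2: ['moon', 'book', 'walk'] (min_width=14, slack=0)
Line 3: ['structure', 'I'] (min_width=11, slack=3)
Line 4: ['python', 'or'] (min_width=9, slack=5)
Line 5: ['problem', 'code'] (min_width=12, slack=2)
Line 6: ['security', 'old'] (min_width=12, slack=2)
Line 7: ['grass', 'compound'] (min_width=14, slack=0)
Line 8: ['at', 'is', 'go'] (min_width=8, slack=6)

Answer: |cloud  release|
|moon book walk|
|structure    I|
|python      or|
|problem   code|
|security   old|
|grass compound|
|at is go      |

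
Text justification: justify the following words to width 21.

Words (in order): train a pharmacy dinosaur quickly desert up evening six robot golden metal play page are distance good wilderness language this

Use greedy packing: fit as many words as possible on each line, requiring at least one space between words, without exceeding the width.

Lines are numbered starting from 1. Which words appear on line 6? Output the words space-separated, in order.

Answer: distance good

Derivation:
Line 1: ['train', 'a', 'pharmacy'] (min_width=16, slack=5)
Line 2: ['dinosaur', 'quickly'] (min_width=16, slack=5)
Line 3: ['desert', 'up', 'evening', 'six'] (min_width=21, slack=0)
Line 4: ['robot', 'golden', 'metal'] (min_width=18, slack=3)
Line 5: ['play', 'page', 'are'] (min_width=13, slack=8)
Line 6: ['distance', 'good'] (min_width=13, slack=8)
Line 7: ['wilderness', 'language'] (min_width=19, slack=2)
Line 8: ['this'] (min_width=4, slack=17)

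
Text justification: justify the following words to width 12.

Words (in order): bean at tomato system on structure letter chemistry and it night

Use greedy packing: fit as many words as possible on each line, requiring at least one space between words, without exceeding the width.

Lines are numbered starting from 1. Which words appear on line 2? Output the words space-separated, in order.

Answer: tomato

Derivation:
Line 1: ['bean', 'at'] (min_width=7, slack=5)
Line 2: ['tomato'] (min_width=6, slack=6)
Line 3: ['system', 'on'] (min_width=9, slack=3)
Line 4: ['structure'] (min_width=9, slack=3)
Line 5: ['letter'] (min_width=6, slack=6)
Line 6: ['chemistry'] (min_width=9, slack=3)
Line 7: ['and', 'it', 'night'] (min_width=12, slack=0)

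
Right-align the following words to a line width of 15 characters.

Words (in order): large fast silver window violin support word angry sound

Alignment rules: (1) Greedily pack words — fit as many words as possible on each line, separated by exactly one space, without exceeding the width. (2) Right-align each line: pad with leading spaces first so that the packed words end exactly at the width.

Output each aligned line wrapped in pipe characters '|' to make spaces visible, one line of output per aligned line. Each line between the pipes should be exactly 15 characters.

Answer: |     large fast|
|  silver window|
| violin support|
|     word angry|
|          sound|

Derivation:
Line 1: ['large', 'fast'] (min_width=10, slack=5)
Line 2: ['silver', 'window'] (min_width=13, slack=2)
Line 3: ['violin', 'support'] (min_width=14, slack=1)
Line 4: ['word', 'angry'] (min_width=10, slack=5)
Line 5: ['sound'] (min_width=5, slack=10)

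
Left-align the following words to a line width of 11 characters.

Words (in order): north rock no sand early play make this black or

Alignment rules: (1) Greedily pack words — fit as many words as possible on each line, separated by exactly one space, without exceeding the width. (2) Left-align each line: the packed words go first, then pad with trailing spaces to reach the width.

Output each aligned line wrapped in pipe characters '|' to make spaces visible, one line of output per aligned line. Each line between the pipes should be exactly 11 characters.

Line 1: ['north', 'rock'] (min_width=10, slack=1)
Line 2: ['no', 'sand'] (min_width=7, slack=4)
Line 3: ['early', 'play'] (min_width=10, slack=1)
Line 4: ['make', 'this'] (min_width=9, slack=2)
Line 5: ['black', 'or'] (min_width=8, slack=3)

Answer: |north rock |
|no sand    |
|early play |
|make this  |
|black or   |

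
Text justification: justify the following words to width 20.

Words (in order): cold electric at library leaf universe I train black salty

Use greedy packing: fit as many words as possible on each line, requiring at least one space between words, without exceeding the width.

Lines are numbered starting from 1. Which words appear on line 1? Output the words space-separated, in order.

Answer: cold electric at

Derivation:
Line 1: ['cold', 'electric', 'at'] (min_width=16, slack=4)
Line 2: ['library', 'leaf'] (min_width=12, slack=8)
Line 3: ['universe', 'I', 'train'] (min_width=16, slack=4)
Line 4: ['black', 'salty'] (min_width=11, slack=9)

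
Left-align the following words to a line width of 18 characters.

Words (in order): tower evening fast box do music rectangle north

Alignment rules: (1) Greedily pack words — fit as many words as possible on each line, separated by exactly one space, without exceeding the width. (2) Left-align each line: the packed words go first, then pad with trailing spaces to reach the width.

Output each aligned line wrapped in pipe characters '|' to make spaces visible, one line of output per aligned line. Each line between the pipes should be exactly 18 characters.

Answer: |tower evening fast|
|box do music      |
|rectangle north   |

Derivation:
Line 1: ['tower', 'evening', 'fast'] (min_width=18, slack=0)
Line 2: ['box', 'do', 'music'] (min_width=12, slack=6)
Line 3: ['rectangle', 'north'] (min_width=15, slack=3)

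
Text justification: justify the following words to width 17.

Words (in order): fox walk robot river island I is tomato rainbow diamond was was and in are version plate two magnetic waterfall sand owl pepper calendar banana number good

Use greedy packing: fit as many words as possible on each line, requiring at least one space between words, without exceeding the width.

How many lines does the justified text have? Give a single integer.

Answer: 11

Derivation:
Line 1: ['fox', 'walk', 'robot'] (min_width=14, slack=3)
Line 2: ['river', 'island', 'I', 'is'] (min_width=17, slack=0)
Line 3: ['tomato', 'rainbow'] (min_width=14, slack=3)
Line 4: ['diamond', 'was', 'was'] (min_width=15, slack=2)
Line 5: ['and', 'in', 'are'] (min_width=10, slack=7)
Line 6: ['version', 'plate', 'two'] (min_width=17, slack=0)
Line 7: ['magnetic'] (min_width=8, slack=9)
Line 8: ['waterfall', 'sand'] (min_width=14, slack=3)
Line 9: ['owl', 'pepper'] (min_width=10, slack=7)
Line 10: ['calendar', 'banana'] (min_width=15, slack=2)
Line 11: ['number', 'good'] (min_width=11, slack=6)
Total lines: 11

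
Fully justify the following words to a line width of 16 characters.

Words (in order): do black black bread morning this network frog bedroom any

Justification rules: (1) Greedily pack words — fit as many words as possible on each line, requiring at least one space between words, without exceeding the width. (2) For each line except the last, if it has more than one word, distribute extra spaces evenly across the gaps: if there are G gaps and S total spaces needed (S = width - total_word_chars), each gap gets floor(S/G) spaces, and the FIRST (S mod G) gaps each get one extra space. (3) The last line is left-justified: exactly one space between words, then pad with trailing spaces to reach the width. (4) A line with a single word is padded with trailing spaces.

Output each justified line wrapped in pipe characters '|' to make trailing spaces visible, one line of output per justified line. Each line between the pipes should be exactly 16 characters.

Line 1: ['do', 'black', 'black'] (min_width=14, slack=2)
Line 2: ['bread', 'morning'] (min_width=13, slack=3)
Line 3: ['this', 'network'] (min_width=12, slack=4)
Line 4: ['frog', 'bedroom', 'any'] (min_width=16, slack=0)

Answer: |do  black  black|
|bread    morning|
|this     network|
|frog bedroom any|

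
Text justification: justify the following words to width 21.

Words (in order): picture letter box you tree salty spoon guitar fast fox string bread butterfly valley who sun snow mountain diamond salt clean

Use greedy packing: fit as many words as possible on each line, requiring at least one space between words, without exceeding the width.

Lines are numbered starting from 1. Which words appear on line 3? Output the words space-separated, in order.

Answer: guitar fast fox

Derivation:
Line 1: ['picture', 'letter', 'box'] (min_width=18, slack=3)
Line 2: ['you', 'tree', 'salty', 'spoon'] (min_width=20, slack=1)
Line 3: ['guitar', 'fast', 'fox'] (min_width=15, slack=6)
Line 4: ['string', 'bread'] (min_width=12, slack=9)
Line 5: ['butterfly', 'valley', 'who'] (min_width=20, slack=1)
Line 6: ['sun', 'snow', 'mountain'] (min_width=17, slack=4)
Line 7: ['diamond', 'salt', 'clean'] (min_width=18, slack=3)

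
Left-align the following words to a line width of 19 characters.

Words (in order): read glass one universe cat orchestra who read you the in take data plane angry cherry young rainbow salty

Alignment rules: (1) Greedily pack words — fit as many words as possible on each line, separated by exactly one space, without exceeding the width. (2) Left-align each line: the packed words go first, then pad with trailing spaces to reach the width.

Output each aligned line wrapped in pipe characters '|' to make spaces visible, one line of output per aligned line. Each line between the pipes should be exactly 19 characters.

Line 1: ['read', 'glass', 'one'] (min_width=14, slack=5)
Line 2: ['universe', 'cat'] (min_width=12, slack=7)
Line 3: ['orchestra', 'who', 'read'] (min_width=18, slack=1)
Line 4: ['you', 'the', 'in', 'take'] (min_width=15, slack=4)
Line 5: ['data', 'plane', 'angry'] (min_width=16, slack=3)
Line 6: ['cherry', 'young'] (min_width=12, slack=7)
Line 7: ['rainbow', 'salty'] (min_width=13, slack=6)

Answer: |read glass one     |
|universe cat       |
|orchestra who read |
|you the in take    |
|data plane angry   |
|cherry young       |
|rainbow salty      |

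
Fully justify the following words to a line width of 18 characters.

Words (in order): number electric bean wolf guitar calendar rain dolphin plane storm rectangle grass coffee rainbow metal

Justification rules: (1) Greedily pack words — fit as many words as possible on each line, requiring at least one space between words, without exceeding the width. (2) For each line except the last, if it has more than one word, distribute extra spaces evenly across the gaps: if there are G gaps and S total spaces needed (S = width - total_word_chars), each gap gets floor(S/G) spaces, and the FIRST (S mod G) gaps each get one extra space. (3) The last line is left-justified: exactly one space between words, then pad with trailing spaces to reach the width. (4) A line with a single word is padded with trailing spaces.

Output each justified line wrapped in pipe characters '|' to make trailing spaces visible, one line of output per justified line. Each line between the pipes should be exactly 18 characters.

Line 1: ['number', 'electric'] (min_width=15, slack=3)
Line 2: ['bean', 'wolf', 'guitar'] (min_width=16, slack=2)
Line 3: ['calendar', 'rain'] (min_width=13, slack=5)
Line 4: ['dolphin', 'plane'] (min_width=13, slack=5)
Line 5: ['storm', 'rectangle'] (min_width=15, slack=3)
Line 6: ['grass', 'coffee'] (min_width=12, slack=6)
Line 7: ['rainbow', 'metal'] (min_width=13, slack=5)

Answer: |number    electric|
|bean  wolf  guitar|
|calendar      rain|
|dolphin      plane|
|storm    rectangle|
|grass       coffee|
|rainbow metal     |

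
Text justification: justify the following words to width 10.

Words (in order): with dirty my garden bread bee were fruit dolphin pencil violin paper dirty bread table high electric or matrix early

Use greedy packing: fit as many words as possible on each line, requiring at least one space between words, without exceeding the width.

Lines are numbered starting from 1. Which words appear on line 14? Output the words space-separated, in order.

Line 1: ['with', 'dirty'] (min_width=10, slack=0)
Line 2: ['my', 'garden'] (min_width=9, slack=1)
Line 3: ['bread', 'bee'] (min_width=9, slack=1)
Line 4: ['were', 'fruit'] (min_width=10, slack=0)
Line 5: ['dolphin'] (min_width=7, slack=3)
Line 6: ['pencil'] (min_width=6, slack=4)
Line 7: ['violin'] (min_width=6, slack=4)
Line 8: ['paper'] (min_width=5, slack=5)
Line 9: ['dirty'] (min_width=5, slack=5)
Line 10: ['bread'] (min_width=5, slack=5)
Line 11: ['table', 'high'] (min_width=10, slack=0)
Line 12: ['electric'] (min_width=8, slack=2)
Line 13: ['or', 'matrix'] (min_width=9, slack=1)
Line 14: ['early'] (min_width=5, slack=5)

Answer: early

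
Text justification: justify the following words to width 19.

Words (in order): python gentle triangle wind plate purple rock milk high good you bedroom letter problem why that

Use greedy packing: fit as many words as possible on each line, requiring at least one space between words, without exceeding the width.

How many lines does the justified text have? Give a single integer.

Line 1: ['python', 'gentle'] (min_width=13, slack=6)
Line 2: ['triangle', 'wind', 'plate'] (min_width=19, slack=0)
Line 3: ['purple', 'rock', 'milk'] (min_width=16, slack=3)
Line 4: ['high', 'good', 'you'] (min_width=13, slack=6)
Line 5: ['bedroom', 'letter'] (min_width=14, slack=5)
Line 6: ['problem', 'why', 'that'] (min_width=16, slack=3)
Total lines: 6

Answer: 6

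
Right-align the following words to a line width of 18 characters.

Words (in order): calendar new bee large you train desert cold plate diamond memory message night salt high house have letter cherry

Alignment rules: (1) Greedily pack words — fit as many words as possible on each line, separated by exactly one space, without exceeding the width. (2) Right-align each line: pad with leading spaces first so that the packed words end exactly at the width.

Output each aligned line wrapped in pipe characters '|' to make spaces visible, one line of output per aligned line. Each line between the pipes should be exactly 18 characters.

Line 1: ['calendar', 'new', 'bee'] (min_width=16, slack=2)
Line 2: ['large', 'you', 'train'] (min_width=15, slack=3)
Line 3: ['desert', 'cold', 'plate'] (min_width=17, slack=1)
Line 4: ['diamond', 'memory'] (min_width=14, slack=4)
Line 5: ['message', 'night', 'salt'] (min_width=18, slack=0)
Line 6: ['high', 'house', 'have'] (min_width=15, slack=3)
Line 7: ['letter', 'cherry'] (min_width=13, slack=5)

Answer: |  calendar new bee|
|   large you train|
| desert cold plate|
|    diamond memory|
|message night salt|
|   high house have|
|     letter cherry|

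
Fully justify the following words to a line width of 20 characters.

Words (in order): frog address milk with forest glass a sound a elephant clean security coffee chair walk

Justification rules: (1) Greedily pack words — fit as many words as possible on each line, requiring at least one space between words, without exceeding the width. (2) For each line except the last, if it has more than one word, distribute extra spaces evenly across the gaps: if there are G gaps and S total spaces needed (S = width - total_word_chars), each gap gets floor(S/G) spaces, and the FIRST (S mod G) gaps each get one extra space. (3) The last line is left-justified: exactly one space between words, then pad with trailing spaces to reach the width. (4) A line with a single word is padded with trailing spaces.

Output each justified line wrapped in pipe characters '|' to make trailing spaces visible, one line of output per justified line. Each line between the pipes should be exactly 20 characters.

Answer: |frog   address  milk|
|with  forest glass a|
|sound   a   elephant|
|clean       security|
|coffee chair walk   |

Derivation:
Line 1: ['frog', 'address', 'milk'] (min_width=17, slack=3)
Line 2: ['with', 'forest', 'glass', 'a'] (min_width=19, slack=1)
Line 3: ['sound', 'a', 'elephant'] (min_width=16, slack=4)
Line 4: ['clean', 'security'] (min_width=14, slack=6)
Line 5: ['coffee', 'chair', 'walk'] (min_width=17, slack=3)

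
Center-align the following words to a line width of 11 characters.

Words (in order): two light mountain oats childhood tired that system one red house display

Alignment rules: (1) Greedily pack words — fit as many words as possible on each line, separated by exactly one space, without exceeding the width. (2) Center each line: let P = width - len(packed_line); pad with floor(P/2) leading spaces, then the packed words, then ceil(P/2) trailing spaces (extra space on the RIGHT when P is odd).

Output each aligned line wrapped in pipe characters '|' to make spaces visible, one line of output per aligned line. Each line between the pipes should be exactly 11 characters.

Line 1: ['two', 'light'] (min_width=9, slack=2)
Line 2: ['mountain'] (min_width=8, slack=3)
Line 3: ['oats'] (min_width=4, slack=7)
Line 4: ['childhood'] (min_width=9, slack=2)
Line 5: ['tired', 'that'] (min_width=10, slack=1)
Line 6: ['system', 'one'] (min_width=10, slack=1)
Line 7: ['red', 'house'] (min_width=9, slack=2)
Line 8: ['display'] (min_width=7, slack=4)

Answer: | two light |
| mountain  |
|   oats    |
| childhood |
|tired that |
|system one |
| red house |
|  display  |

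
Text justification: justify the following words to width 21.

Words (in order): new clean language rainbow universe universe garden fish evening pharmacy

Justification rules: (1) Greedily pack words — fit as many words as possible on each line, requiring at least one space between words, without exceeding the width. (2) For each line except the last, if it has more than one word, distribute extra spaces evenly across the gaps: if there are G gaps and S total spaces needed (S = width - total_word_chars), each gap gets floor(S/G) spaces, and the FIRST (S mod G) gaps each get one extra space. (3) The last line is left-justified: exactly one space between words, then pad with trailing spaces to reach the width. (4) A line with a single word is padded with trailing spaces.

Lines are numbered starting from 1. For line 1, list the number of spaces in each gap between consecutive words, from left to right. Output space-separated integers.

Answer: 3 2

Derivation:
Line 1: ['new', 'clean', 'language'] (min_width=18, slack=3)
Line 2: ['rainbow', 'universe'] (min_width=16, slack=5)
Line 3: ['universe', 'garden', 'fish'] (min_width=20, slack=1)
Line 4: ['evening', 'pharmacy'] (min_width=16, slack=5)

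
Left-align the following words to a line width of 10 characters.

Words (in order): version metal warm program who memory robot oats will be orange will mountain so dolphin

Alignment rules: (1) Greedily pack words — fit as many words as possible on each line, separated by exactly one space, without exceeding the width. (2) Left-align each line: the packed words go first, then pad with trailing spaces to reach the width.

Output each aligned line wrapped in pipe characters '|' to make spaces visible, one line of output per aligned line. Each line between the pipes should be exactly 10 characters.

Answer: |version   |
|metal warm|
|program   |
|who memory|
|robot oats|
|will be   |
|orange    |
|will      |
|mountain  |
|so dolphin|

Derivation:
Line 1: ['version'] (min_width=7, slack=3)
Line 2: ['metal', 'warm'] (min_width=10, slack=0)
Line 3: ['program'] (min_width=7, slack=3)
Line 4: ['who', 'memory'] (min_width=10, slack=0)
Line 5: ['robot', 'oats'] (min_width=10, slack=0)
Line 6: ['will', 'be'] (min_width=7, slack=3)
Line 7: ['orange'] (min_width=6, slack=4)
Line 8: ['will'] (min_width=4, slack=6)
Line 9: ['mountain'] (min_width=8, slack=2)
Line 10: ['so', 'dolphin'] (min_width=10, slack=0)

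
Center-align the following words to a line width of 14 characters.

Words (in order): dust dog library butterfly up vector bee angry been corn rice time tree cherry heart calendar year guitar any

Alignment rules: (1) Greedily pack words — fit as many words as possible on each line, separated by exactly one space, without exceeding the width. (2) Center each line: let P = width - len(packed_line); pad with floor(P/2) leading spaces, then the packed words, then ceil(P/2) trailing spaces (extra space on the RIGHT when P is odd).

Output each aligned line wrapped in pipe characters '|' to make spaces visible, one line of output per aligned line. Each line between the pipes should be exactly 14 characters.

Answer: |   dust dog   |
|   library    |
| butterfly up |
|  vector bee  |
|  angry been  |
|corn rice time|
| tree cherry  |
|heart calendar|
| year guitar  |
|     any      |

Derivation:
Line 1: ['dust', 'dog'] (min_width=8, slack=6)
Line 2: ['library'] (min_width=7, slack=7)
Line 3: ['butterfly', 'up'] (min_width=12, slack=2)
Line 4: ['vector', 'bee'] (min_width=10, slack=4)
Line 5: ['angry', 'been'] (min_width=10, slack=4)
Line 6: ['corn', 'rice', 'time'] (min_width=14, slack=0)
Line 7: ['tree', 'cherry'] (min_width=11, slack=3)
Line 8: ['heart', 'calendar'] (min_width=14, slack=0)
Line 9: ['year', 'guitar'] (min_width=11, slack=3)
Line 10: ['any'] (min_width=3, slack=11)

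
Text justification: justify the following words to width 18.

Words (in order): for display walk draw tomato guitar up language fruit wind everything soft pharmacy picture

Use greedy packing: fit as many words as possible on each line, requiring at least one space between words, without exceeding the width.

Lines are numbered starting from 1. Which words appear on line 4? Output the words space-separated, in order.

Line 1: ['for', 'display', 'walk'] (min_width=16, slack=2)
Line 2: ['draw', 'tomato', 'guitar'] (min_width=18, slack=0)
Line 3: ['up', 'language', 'fruit'] (min_width=17, slack=1)
Line 4: ['wind', 'everything'] (min_width=15, slack=3)
Line 5: ['soft', 'pharmacy'] (min_width=13, slack=5)
Line 6: ['picture'] (min_width=7, slack=11)

Answer: wind everything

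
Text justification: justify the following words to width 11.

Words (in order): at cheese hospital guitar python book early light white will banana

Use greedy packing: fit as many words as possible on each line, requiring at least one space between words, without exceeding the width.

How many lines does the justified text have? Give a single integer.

Answer: 7

Derivation:
Line 1: ['at', 'cheese'] (min_width=9, slack=2)
Line 2: ['hospital'] (min_width=8, slack=3)
Line 3: ['guitar'] (min_width=6, slack=5)
Line 4: ['python', 'book'] (min_width=11, slack=0)
Line 5: ['early', 'light'] (min_width=11, slack=0)
Line 6: ['white', 'will'] (min_width=10, slack=1)
Line 7: ['banana'] (min_width=6, slack=5)
Total lines: 7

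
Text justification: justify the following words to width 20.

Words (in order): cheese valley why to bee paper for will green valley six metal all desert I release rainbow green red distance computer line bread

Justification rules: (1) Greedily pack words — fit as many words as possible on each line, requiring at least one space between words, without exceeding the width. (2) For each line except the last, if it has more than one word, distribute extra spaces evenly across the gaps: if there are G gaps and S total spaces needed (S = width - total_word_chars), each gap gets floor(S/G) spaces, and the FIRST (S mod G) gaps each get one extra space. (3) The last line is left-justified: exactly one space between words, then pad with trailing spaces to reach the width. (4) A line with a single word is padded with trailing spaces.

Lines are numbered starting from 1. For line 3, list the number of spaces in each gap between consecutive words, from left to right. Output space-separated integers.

Answer: 3 3

Derivation:
Line 1: ['cheese', 'valley', 'why', 'to'] (min_width=20, slack=0)
Line 2: ['bee', 'paper', 'for', 'will'] (min_width=18, slack=2)
Line 3: ['green', 'valley', 'six'] (min_width=16, slack=4)
Line 4: ['metal', 'all', 'desert', 'I'] (min_width=18, slack=2)
Line 5: ['release', 'rainbow'] (min_width=15, slack=5)
Line 6: ['green', 'red', 'distance'] (min_width=18, slack=2)
Line 7: ['computer', 'line', 'bread'] (min_width=19, slack=1)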